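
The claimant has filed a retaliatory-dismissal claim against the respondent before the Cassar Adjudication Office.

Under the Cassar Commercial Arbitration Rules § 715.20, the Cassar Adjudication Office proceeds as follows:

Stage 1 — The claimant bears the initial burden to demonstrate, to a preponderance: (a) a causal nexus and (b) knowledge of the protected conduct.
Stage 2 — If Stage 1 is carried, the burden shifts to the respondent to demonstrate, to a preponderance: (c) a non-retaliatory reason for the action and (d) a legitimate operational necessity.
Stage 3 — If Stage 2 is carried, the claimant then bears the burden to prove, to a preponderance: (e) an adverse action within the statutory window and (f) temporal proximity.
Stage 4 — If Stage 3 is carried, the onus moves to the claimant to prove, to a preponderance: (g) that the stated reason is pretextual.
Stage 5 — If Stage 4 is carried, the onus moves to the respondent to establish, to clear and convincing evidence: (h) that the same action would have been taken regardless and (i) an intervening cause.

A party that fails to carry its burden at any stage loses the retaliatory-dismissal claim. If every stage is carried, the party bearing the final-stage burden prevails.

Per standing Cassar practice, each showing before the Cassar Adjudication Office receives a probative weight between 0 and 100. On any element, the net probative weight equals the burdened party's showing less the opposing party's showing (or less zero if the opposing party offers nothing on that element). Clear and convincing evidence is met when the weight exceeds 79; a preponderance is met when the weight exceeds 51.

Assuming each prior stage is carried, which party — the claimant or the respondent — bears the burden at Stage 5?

respondent

Stage 5's rule assigns the burden to the respondent (to clear and convincing evidence).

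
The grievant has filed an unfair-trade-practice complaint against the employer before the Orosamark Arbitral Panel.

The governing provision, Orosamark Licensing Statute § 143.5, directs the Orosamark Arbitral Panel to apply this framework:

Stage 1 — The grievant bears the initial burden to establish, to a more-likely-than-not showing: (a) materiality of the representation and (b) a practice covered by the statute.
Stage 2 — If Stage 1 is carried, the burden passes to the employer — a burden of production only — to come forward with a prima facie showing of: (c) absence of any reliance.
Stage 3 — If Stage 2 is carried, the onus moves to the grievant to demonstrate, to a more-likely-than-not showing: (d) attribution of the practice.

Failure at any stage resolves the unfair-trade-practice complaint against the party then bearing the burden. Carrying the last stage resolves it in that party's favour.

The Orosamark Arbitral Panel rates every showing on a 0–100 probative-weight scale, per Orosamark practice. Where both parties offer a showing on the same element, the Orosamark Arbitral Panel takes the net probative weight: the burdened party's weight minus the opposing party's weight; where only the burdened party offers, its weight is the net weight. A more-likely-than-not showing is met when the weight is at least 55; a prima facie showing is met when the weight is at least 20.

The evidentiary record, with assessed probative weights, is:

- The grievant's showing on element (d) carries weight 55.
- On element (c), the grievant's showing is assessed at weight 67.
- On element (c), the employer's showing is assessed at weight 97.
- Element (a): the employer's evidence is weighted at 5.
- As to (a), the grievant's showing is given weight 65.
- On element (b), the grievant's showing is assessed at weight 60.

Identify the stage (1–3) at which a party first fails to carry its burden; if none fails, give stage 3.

stage 3

Stage 1 — burden on grievant; standard: a more-likely-than-not showing (weight is at least 55).
    (a): 65 − 5 = 60 ≥ 55 [met]
    (b): 60 ≥ 55 [met]
  Stage 1 carried; the burden shifts to the employer.
Stage 2 — burden on employer; standard: a prima facie showing (weight is at least 20).
    (c): 97 − 67 = 30 ≥ 20 [met]
  All elements met. The burden passes to the grievant.
Stage 3 — burden on grievant; standard: a more-likely-than-not showing (weight is at least 55).
    (d): 55 ≥ 55 [met]
  The grievant carries the last stage.
Every stage carried; the grievant prevails.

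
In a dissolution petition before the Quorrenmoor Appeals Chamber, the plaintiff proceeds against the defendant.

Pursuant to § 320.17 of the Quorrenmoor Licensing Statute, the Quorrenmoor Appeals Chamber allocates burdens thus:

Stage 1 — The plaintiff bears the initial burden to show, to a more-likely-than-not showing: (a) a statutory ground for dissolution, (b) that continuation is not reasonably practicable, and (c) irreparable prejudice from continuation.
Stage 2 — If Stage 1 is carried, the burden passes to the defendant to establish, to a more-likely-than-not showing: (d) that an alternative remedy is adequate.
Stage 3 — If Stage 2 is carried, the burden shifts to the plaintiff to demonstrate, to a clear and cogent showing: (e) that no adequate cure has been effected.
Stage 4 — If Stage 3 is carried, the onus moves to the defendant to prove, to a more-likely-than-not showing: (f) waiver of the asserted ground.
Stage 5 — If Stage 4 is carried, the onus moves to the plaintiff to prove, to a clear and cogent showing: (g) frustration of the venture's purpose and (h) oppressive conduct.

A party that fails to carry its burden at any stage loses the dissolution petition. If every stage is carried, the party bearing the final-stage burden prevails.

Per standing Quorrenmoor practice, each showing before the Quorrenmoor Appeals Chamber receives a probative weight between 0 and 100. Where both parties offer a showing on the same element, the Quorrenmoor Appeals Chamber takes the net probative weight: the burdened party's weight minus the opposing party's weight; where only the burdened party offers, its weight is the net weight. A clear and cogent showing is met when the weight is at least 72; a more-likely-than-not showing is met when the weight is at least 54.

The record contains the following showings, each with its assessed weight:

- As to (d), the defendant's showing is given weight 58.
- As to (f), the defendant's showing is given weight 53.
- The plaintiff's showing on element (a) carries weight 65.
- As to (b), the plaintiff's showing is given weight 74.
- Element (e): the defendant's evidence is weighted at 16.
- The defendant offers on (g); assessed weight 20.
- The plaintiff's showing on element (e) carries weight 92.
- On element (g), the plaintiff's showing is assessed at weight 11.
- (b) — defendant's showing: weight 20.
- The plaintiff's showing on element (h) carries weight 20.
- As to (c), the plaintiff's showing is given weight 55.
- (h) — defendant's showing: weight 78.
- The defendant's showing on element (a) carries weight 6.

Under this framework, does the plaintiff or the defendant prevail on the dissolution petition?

At Stage 1 the plaintiff must meet a more-likely-than-not showing (weight is at least 54): on (a) the weight is 65 less the opposing 6 gives net 59, which does reach 54, so (a) meets the standard; on (b) the weight is 74 less the opposing 20 gives net 54, which does reach 54, so (b) meets the standard; on (c) the weight is 55, ≥ 54, so (c) meets the standard.
  Stage 1 carried; the burden shifts to the defendant.
At Stage 2 the defendant must meet a more-likely-than-not showing (weight is at least 54): on (d) the weight is 58, which does reach 54, so (d) meets the standard.
  The defendant carries Stage 2; the plaintiff now bears the burden.
At Stage 3 the plaintiff must meet a clear and cogent showing (weight is at least 72): on (e) the weight is 92 less the opposing 16 gives net 76, ≥ 72, so (e) meets the standard.
  All elements met. The burden passes to the defendant.
At Stage 4 the defendant must meet a more-likely-than-not showing (weight is at least 54): on (f) the weight is 53, < 54, so (f) does not meet the standard.
  The defendant does not carry Stage 4.
The analysis ends at Stage 4; the plaintiff prevails.

plaintiff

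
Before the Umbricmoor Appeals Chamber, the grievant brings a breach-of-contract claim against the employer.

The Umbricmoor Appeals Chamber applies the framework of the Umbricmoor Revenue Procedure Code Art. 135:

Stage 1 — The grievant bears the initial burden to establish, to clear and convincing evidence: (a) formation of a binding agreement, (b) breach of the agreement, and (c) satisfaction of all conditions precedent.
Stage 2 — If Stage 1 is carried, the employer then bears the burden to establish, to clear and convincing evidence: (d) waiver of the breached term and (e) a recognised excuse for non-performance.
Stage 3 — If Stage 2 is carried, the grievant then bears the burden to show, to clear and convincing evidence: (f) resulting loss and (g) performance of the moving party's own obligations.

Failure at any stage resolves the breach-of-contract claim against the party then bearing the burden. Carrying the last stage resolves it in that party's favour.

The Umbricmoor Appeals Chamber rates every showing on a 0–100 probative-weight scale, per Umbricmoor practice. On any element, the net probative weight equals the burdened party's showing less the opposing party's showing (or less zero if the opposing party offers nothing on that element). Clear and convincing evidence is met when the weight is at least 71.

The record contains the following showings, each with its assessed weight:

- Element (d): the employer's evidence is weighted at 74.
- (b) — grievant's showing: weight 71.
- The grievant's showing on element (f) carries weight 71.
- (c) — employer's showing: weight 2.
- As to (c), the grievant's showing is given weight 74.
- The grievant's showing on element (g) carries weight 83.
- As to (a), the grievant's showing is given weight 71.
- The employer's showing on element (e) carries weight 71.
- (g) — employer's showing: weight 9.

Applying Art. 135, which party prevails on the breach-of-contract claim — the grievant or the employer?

Stage 1 (grievant, clear and convincing evidence, weight is at least 71): (a) 71 ≥ 71 — meets; (b) 71 ≥ 71 — meets; (c) net 74−2=72 ≥ 71 — meets.
  All elements met. The burden passes to the employer.
Stage 2 (employer, clear and convincing evidence, weight is at least 71): (d) 74 ≥ 71 — meets; (e) 71 ≥ 71 — meets.
  Stage 2 is satisfied; the onus moves to the grievant.
Stage 3 (grievant, clear and convincing evidence, weight is at least 71): (f) 71 ≥ 71 — meets; (g) net 83−9=74 ≥ 71 — meets.
  The grievant carries the last stage.
Every stage carried; the grievant prevails.

grievant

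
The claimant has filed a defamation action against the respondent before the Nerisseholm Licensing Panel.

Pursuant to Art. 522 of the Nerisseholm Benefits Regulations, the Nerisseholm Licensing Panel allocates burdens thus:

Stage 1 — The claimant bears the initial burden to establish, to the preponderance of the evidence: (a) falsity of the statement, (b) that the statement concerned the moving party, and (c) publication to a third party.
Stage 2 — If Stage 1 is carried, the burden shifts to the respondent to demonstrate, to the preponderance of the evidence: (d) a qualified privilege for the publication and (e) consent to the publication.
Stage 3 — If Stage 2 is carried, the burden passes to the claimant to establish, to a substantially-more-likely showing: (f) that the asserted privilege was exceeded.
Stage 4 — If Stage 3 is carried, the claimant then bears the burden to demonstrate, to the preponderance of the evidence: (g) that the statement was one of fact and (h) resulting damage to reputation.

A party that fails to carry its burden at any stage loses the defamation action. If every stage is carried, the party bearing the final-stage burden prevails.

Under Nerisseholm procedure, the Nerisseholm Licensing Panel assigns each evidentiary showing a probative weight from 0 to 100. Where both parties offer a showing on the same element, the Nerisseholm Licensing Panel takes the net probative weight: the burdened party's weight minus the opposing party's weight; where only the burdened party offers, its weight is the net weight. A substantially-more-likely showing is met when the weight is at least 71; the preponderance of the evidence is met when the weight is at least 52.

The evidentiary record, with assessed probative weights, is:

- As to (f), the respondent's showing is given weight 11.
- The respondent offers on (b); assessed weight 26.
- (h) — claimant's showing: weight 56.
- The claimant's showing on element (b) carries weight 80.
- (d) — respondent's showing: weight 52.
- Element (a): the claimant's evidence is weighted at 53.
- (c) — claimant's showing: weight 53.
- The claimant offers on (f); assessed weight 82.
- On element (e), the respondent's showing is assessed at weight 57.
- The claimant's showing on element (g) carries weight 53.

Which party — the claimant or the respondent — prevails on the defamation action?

At Stage 1 the claimant must meet the preponderance of the evidence (weight is at least 52): on (a) the weight is 53, ≥ 52, so (a) meets the standard; on (b) the weight is 80 less the opposing 26 gives net 54, which does reach 52, so (b) meets the standard; on (c) the weight is 53, ≥ 52, so (c) meets the standard.
  All elements met. The burden passes to the respondent.
At Stage 2 the respondent must meet the preponderance of the evidence (weight is at least 52): on (d) the weight is 52, which does reach 52, so (d) meets the standard; on (e) the weight is 57, which does reach 52, so (e) meets the standard.
  Stage 2 carried; the burden shifts to the claimant.
At Stage 3 the claimant must meet a substantially-more-likely showing (weight is at least 71): on (f) the weight is 82 less the opposing 11 gives net 71, ≥ 71, so (f) meets the standard.
  Stage 3 carried; the burden remains with the claimant.
At Stage 4 the claimant must meet the preponderance of the evidence (weight is at least 52): on (g) the weight is 53, ≥ 52, so (g) meets the standard; on (h) the weight is 56, which does reach 52, so (h) meets the standard.
  Stage 4 carried; the final stage is satisfied.
All stages carried — the claimant prevails.

claimant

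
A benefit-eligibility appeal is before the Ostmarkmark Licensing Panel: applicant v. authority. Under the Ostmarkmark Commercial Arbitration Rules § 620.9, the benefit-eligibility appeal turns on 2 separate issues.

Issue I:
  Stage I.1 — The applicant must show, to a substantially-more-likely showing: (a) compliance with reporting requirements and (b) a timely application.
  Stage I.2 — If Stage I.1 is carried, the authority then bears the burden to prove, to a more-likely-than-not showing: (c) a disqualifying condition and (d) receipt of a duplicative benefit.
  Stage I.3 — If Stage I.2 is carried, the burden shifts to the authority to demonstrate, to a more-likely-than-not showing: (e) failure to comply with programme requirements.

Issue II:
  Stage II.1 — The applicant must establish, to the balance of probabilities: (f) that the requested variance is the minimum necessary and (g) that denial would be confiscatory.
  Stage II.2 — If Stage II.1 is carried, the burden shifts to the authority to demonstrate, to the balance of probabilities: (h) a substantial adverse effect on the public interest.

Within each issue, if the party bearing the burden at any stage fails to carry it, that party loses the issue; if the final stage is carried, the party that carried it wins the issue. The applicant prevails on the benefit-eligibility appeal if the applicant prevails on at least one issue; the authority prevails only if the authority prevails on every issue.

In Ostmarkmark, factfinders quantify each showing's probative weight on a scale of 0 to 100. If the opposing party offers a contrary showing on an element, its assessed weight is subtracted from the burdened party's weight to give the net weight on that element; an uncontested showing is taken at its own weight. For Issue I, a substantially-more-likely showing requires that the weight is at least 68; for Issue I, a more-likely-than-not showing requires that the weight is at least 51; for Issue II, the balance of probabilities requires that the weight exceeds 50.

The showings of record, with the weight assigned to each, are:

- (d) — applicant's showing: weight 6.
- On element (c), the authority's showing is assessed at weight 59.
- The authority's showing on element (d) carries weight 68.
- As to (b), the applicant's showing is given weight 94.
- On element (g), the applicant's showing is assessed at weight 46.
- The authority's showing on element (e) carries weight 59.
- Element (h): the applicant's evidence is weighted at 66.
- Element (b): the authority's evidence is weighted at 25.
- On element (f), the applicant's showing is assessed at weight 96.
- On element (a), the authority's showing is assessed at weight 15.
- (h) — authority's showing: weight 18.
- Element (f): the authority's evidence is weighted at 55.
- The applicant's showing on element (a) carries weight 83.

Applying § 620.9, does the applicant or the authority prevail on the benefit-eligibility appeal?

authority

— Issue I —
At Stage I.1 the applicant must meet a substantially-more-likely showing (weight is at least 68): on (a) the weight is 83 less the opposing 15 gives net 68, ≥ 68, so (a) meets the standard; on (b) the weight is 94 less the opposing 25 gives net 69, which does reach 68, so (b) meets the standard.
  All elements met. The burden passes to the authority.
At Stage I.2 the authority must meet a more-likely-than-not showing (weight is at least 51): on (c) the weight is 59, which does reach 51, so (c) meets the standard; on (d) the weight is 68 less the opposing 6 gives net 62, which does reach 51, so (d) meets the standard.
  Stage I.2 carried; the burden remains with the authority.
At Stage I.3 the authority must meet a more-likely-than-not showing (weight is at least 51): on (e) the weight is 59, which does reach 51, so (e) meets the standard.
  Stage I.3 carried; the final stage is satisfied.
With every stage satisfied, the authority prevails on this issue.
— Issue II —
Stage II.1 (applicant, the balance of probabilities, weight exceeds 50): (f) net 96−55=41 ≤ 50 — fails; (g) 46 ≤ 50 — fails.
  Not every element is met, so the applicant fails to carry Stage II.1.
So the authority prevails on this issue.
Per-issue: Issue I → authority; Issue II → authority. The applicant must prevail on at least one issue; overall, the authority prevails.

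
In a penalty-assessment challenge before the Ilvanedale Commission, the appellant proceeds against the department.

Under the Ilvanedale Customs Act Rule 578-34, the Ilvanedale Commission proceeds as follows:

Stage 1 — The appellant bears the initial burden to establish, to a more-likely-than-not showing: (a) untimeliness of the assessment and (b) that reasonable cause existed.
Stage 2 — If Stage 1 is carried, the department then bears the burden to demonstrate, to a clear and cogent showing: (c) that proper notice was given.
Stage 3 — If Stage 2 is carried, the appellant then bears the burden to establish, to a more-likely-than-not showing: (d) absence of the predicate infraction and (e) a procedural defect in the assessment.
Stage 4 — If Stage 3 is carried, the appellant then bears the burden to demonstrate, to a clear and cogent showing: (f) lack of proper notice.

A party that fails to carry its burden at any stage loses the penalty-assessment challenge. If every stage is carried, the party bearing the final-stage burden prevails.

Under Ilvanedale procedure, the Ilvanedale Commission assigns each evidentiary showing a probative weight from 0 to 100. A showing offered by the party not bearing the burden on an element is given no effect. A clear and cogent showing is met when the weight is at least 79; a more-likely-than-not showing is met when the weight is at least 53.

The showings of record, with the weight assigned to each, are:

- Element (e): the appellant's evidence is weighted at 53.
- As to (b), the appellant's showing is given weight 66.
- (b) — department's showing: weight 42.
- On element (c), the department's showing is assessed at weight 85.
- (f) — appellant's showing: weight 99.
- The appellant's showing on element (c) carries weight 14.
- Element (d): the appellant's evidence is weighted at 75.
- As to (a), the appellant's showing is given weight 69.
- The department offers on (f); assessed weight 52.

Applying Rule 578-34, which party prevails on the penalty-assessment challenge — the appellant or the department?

At Stage 1 the appellant must meet a more-likely-than-not showing (weight is at least 53): on (a) the weight is 69, which does reach 53, so (a) meets the standard; on (b) the weight is 66 (the department's 42 is given no effect), which does reach 53, so (b) meets the standard.
  Stage 1 carried; the burden shifts to the department.
At Stage 2 the department must meet a clear and cogent showing (weight is at least 79): on (c) the weight is 85 (the appellant's 14 is given no effect), ≥ 79, so (c) meets the standard.
  Stage 2 is satisfied; the onus moves to the appellant.
At Stage 3 the appellant must meet a more-likely-than-not showing (weight is at least 53): on (d) the weight is 75, which does reach 53, so (d) meets the standard; on (e) the weight is 53, ≥ 53, so (e) meets the standard.
  Stage 3 carried; the burden remains with the appellant.
At Stage 4 the appellant must meet a clear and cogent showing (weight is at least 79): on (f) the weight is 99 (the department's 52 is given no effect), ≥ 79, so (f) meets the standard.
  All elements met at the final stage.
All stages carried — the appellant prevails.

appellant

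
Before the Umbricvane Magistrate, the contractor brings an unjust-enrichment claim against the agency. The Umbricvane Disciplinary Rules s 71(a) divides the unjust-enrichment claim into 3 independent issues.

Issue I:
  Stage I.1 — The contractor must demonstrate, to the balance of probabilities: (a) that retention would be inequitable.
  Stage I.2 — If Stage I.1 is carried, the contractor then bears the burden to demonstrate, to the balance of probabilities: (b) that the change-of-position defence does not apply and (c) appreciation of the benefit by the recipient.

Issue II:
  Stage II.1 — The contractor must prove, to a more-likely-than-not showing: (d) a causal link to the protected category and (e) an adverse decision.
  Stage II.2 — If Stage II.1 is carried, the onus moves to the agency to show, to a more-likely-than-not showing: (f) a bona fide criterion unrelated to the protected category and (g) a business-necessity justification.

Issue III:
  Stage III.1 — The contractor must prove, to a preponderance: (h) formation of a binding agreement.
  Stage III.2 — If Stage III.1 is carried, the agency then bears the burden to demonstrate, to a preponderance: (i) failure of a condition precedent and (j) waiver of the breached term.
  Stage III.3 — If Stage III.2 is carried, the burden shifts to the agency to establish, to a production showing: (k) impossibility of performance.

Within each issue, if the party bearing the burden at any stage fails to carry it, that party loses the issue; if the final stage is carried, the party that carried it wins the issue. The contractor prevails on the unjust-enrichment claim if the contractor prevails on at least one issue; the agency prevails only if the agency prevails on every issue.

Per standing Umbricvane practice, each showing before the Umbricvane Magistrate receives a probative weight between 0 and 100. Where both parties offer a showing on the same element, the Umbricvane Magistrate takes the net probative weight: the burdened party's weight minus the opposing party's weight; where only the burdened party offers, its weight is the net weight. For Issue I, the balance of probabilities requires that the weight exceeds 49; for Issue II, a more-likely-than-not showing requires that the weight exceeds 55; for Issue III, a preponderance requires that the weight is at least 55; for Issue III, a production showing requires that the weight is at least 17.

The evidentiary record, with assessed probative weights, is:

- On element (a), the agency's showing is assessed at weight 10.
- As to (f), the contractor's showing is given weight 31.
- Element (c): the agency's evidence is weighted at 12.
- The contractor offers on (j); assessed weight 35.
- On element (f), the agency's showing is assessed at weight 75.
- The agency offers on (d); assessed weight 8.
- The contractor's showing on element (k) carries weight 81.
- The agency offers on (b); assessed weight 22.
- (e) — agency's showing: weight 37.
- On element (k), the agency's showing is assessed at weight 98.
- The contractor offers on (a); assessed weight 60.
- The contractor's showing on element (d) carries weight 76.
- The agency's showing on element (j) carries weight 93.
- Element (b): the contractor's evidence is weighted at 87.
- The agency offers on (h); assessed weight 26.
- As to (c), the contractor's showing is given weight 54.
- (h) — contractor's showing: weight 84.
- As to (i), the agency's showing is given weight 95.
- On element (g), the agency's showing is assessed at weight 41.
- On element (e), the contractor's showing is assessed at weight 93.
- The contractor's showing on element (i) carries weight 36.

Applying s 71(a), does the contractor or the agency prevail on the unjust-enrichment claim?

— Issue I —
At Stage I.1 the contractor must meet the balance of probabilities (weight exceeds 49): on (a) the weight is 60 less the opposing 10 gives net 50, which does exceed 49, so (a) meets the standard.
  All elements met. The contractor retains the burden for Stage I.2.
At Stage I.2 the contractor must meet the balance of probabilities (weight exceeds 49): on (b) the weight is 87 less the opposing 22 gives net 65, which does exceed 49, so (b) meets the standard; on (c) the weight is 54 less the opposing 12 gives net 42, which does not exceed 49, so (c) does not meet the standard.
  The contractor does not carry Stage I.2.
The analysis ends at Stage I.2; the agency prevails on this issue.
— Issue II —
At Stage II.1 the contractor must meet a more-likely-than-not showing (weight exceeds 55): on (d) the weight is 76 less the opposing 8 gives net 68, > 55, so (d) meets the standard; on (e) the weight is 93 less the opposing 37 gives net 56, which does exceed 55, so (e) meets the standard.
  Stage II.1 carried; the burden shifts to the agency.
At Stage II.2 the agency must meet a more-likely-than-not showing (weight exceeds 55): on (f) the weight is 75 less the opposing 31 gives net 44, ≤ 55, so (f) does not meet the standard; on (g) the weight is 41, which does not exceed 55, so (g) does not meet the standard.
  Not every element is met, so the agency fails to carry Stage II.2.
The analysis ends at Stage II.2; the contractor prevails on this issue.
— Issue III —
At Stage III.1 the contractor must meet a preponderance (weight is at least 55): on (h) the weight is 84 less the opposing 26 gives net 58, ≥ 55, so (h) meets the standard.
  Stage III.1 is satisfied; the onus moves to the agency.
At Stage III.2 the agency must meet a preponderance (weight is at least 55): on (i) the weight is 95 less the opposing 36 gives net 59, which does reach 55, so (i) meets the standard; on (j) the weight is 93 less the opposing 35 gives net 58, ≥ 55, so (j) meets the standard.
  Stage III.2 carried; the burden remains with the agency.
At Stage III.3 the agency must meet a production showing (weight is at least 17): on (k) the weight is 98 less the opposing 81 gives net 17, ≥ 17, so (k) meets the standard.
  All elements met at the final stage.
With every stage satisfied, the agency prevails on this issue.
Per-issue: Issue I → agency; Issue II → contractor; Issue III → agency. The contractor must prevail on at least one issue; overall, the contractor prevails.

contractor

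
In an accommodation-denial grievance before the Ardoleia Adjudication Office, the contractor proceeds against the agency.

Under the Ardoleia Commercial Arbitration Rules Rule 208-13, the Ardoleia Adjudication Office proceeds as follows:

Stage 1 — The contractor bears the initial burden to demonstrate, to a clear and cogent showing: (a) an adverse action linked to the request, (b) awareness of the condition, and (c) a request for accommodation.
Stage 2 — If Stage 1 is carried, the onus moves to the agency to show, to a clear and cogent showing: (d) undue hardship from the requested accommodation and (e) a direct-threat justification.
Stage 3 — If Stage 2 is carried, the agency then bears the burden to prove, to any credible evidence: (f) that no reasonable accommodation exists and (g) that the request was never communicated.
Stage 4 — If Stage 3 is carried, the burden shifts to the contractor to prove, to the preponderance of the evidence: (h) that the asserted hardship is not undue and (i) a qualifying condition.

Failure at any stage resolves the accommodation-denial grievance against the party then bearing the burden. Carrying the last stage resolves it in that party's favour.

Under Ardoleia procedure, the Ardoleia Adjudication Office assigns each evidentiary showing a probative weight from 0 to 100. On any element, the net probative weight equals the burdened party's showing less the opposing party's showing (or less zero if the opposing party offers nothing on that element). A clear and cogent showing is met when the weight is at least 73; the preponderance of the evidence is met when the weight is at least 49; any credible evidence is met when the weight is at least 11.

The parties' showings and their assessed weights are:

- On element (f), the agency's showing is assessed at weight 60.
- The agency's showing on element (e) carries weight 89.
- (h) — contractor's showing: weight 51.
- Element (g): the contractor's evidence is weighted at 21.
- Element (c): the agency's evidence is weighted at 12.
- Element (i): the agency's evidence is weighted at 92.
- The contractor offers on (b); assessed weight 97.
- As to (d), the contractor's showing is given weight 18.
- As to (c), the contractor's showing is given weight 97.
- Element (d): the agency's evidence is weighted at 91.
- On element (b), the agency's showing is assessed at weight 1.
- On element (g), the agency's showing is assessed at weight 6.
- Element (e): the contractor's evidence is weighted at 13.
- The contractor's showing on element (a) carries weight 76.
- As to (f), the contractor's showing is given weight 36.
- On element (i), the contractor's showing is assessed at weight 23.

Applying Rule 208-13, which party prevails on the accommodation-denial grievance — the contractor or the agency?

contractor

Stage 1 — burden on contractor; standard: a clear and cogent showing (weight is at least 73).
    (a): 76 ≥ 73 [met]
    (b): 97 − 1 = 96 ≥ 73 [met]
    (c): 97 − 12 = 85 ≥ 73 [met]
  Stage 1 is satisfied; the onus moves to the agency.
Stage 2 — burden on agency; standard: a clear and cogent showing (weight is at least 73).
    (d): 91 − 18 = 73 ≥ 73 [met]
    (e): 89 − 13 = 76 ≥ 73 [met]
  Stage 2 is satisfied; the agency continues to bear the burden.
Stage 3 — burden on agency; standard: any credible evidence (weight is at least 11).
    (f): 60 − 36 = 24 ≥ 11 [met]
    (g): 6 − 21 = -15 < 11 [not met]
  Not every element is met, so the agency fails to carry Stage 3.
So the contractor prevails.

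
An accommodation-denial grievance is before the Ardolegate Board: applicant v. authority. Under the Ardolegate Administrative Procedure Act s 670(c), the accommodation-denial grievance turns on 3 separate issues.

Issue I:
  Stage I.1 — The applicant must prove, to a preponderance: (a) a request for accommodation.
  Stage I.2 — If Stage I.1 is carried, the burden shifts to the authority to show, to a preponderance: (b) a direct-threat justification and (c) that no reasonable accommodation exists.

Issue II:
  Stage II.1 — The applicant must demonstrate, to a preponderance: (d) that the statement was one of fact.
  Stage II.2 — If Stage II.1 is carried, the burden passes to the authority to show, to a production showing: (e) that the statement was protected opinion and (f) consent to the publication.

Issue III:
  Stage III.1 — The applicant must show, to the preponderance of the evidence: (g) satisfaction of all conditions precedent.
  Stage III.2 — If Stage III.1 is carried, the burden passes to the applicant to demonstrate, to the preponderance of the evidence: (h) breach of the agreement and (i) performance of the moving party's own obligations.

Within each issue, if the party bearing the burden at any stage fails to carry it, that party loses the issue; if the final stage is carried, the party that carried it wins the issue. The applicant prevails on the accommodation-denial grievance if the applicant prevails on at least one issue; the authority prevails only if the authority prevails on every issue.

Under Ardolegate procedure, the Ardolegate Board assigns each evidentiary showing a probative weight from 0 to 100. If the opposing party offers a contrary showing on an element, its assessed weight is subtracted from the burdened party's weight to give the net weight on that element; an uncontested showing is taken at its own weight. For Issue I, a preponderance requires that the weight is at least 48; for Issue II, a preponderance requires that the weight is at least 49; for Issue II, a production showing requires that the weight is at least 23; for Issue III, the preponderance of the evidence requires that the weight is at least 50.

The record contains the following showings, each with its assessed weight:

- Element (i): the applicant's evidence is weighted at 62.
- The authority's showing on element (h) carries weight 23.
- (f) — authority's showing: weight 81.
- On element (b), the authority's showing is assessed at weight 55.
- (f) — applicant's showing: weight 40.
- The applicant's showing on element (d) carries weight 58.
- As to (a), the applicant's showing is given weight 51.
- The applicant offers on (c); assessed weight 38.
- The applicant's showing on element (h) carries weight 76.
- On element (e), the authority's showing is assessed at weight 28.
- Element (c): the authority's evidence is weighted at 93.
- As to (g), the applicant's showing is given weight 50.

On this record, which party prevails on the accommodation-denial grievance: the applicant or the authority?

— Issue I —
At Stage I.1 the applicant must meet a preponderance (weight is at least 48): on (a) the weight is 51, which does reach 48, so (a) meets the standard.
  Stage I.1 carried; the burden shifts to the authority.
At Stage I.2 the authority must meet a preponderance (weight is at least 48): on (b) the weight is 55, which does reach 48, so (b) meets the standard; on (c) the weight is 93 less the opposing 38 gives net 55, which does reach 48, so (c) meets the standard.
  Stage I.2 carried; the final stage is satisfied.
With every stage satisfied, the authority prevails on this issue.
— Issue II —
At Stage II.1 the applicant must meet a preponderance (weight is at least 49): on (d) the weight is 58, ≥ 49, so (d) meets the standard.
  All elements met. The burden passes to the authority.
At Stage II.2 the authority must meet a production showing (weight is at least 23): on (e) the weight is 28, ≥ 23, so (e) meets the standard; on (f) the weight is 81 less the opposing 40 gives net 41, ≥ 23, so (f) meets the standard.
  The authority carries the last stage.
All stages carried — the authority prevails on this issue.
— Issue III —
Stage III.1 — burden on applicant; standard: the preponderance of the evidence (weight is at least 50).
    (g): 50 ≥ 50 [met]
  Stage III.1 carried; the burden remains with the applicant.
Stage III.2 — burden on applicant; standard: the preponderance of the evidence (weight is at least 50).
    (h): 76 − 23 = 53 ≥ 50 [met]
    (i): 62 ≥ 50 [met]
  The applicant carries the last stage.
Every stage carried; the applicant prevails on this issue.
Per-issue: Issue I → authority; Issue II → authority; Issue III → applicant. The applicant must prevail on at least one issue; overall, the applicant prevails.

applicant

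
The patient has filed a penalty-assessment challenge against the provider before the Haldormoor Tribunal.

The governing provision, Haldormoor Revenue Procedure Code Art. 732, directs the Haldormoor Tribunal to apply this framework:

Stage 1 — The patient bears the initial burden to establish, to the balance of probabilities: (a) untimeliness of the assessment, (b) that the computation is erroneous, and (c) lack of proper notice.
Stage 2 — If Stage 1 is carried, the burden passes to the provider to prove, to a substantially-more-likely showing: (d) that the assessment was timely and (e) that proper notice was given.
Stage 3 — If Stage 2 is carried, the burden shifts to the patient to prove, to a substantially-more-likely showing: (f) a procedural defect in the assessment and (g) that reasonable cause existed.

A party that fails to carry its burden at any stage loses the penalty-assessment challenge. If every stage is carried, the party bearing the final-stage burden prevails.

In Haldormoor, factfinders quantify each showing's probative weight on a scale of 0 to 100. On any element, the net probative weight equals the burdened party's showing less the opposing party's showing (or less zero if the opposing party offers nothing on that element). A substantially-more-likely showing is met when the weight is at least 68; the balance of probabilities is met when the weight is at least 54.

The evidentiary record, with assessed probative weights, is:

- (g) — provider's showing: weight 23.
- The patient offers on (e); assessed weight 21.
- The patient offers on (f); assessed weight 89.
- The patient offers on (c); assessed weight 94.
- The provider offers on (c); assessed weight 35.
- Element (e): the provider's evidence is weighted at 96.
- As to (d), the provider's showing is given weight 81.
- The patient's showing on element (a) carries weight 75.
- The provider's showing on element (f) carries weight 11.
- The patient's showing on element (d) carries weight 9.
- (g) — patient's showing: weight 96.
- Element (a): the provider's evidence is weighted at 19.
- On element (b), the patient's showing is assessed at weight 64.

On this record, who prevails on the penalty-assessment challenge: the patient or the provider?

Stage 1 — burden on patient; standard: the balance of probabilities (weight is at least 54).
    (a): 75 − 19 = 56 ≥ 54 [met]
    (b): 64 ≥ 54 [met]
    (c): 94 − 35 = 59 ≥ 54 [met]
  All elements met. The burden passes to the provider.
Stage 2 — burden on provider; standard: a substantially-more-likely showing (weight is at least 68).
    (d): 81 − 9 = 72 ≥ 68 [met]
    (e): 96 − 21 = 75 ≥ 68 [met]
  Stage 2 carried; the burden shifts to the patient.
Stage 3 — burden on patient; standard: a substantially-more-likely showing (weight is at least 68).
    (f): 89 − 11 = 78 ≥ 68 [met]
    (g): 96 − 23 = 73 ≥ 68 [met]
  Stage 3 carried; the final stage is satisfied.
With every stage satisfied, the patient prevails.

patient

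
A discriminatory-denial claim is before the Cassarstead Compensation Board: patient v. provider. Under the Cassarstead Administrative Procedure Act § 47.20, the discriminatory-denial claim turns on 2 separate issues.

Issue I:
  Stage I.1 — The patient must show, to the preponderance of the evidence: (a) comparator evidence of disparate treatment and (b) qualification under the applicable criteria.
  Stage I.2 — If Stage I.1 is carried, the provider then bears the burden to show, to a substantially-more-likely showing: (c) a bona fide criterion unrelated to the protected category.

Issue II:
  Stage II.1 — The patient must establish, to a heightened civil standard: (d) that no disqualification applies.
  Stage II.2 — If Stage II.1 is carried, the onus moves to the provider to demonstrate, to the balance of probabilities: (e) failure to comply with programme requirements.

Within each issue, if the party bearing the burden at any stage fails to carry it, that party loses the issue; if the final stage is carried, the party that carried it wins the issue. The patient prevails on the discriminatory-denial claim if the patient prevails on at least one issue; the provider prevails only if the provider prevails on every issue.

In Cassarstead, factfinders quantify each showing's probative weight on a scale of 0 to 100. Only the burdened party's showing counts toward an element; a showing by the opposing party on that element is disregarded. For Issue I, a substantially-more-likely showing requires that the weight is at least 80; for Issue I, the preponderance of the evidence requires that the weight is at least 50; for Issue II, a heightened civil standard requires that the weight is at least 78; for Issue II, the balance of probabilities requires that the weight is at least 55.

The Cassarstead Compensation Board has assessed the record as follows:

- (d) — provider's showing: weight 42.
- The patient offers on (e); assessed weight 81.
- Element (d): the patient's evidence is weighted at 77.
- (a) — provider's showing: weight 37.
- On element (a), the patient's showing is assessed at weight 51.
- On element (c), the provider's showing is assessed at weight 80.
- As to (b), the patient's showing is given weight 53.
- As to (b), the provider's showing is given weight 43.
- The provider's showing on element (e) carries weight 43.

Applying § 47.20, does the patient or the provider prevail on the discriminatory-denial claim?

— Issue I —
Stage I.1 (patient, the preponderance of the evidence, weight is at least 50): (a) 51 (provider's 37 disregarded) ≥ 50 — meets; (b) 53 (provider's 43 disregarded) ≥ 50 — meets.
  Stage I.1 carried; the burden shifts to the provider.
Stage I.2 (provider, a substantially-more-likely showing, weight is at least 80): (c) 80 ≥ 80 — meets.
  All elements met at the final stage.
With every stage satisfied, the provider prevails on this issue.
— Issue II —
Stage II.1 — burden on patient; standard: a heightened civil standard (weight is at least 78).
    (d): 77 (provider's 42 disregarded) < 78 [not met]
  Not every element is met, so the patient fails to carry Stage II.1.
So the provider prevails on this issue.
Per-issue: Issue I → provider; Issue II → provider. The patient must prevail on at least one issue; overall, the provider prevails.

provider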